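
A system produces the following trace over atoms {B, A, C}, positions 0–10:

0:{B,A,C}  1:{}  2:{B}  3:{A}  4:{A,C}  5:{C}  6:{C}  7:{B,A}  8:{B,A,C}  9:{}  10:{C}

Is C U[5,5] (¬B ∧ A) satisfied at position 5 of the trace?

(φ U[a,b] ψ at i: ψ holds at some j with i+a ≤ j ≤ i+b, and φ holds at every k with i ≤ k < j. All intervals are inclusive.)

Need some j in [10,10] with (¬B ∧ A), and C at every k in [5,j-1].
  j=10: (¬B ∧ A) false.
No j in the window works → until fails.

No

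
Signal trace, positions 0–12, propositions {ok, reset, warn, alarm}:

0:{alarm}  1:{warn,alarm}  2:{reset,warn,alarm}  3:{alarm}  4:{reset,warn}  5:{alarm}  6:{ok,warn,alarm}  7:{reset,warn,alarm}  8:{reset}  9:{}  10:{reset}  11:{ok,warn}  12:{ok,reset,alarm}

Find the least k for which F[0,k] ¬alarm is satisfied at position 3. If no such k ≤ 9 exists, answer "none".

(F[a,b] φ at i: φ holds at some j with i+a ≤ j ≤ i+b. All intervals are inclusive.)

1

Scan j = 3,4,… for ¬alarm:
  j=3: fails
  j=4: holds
First hit at j=4, so smallest k = 4-3 = 1.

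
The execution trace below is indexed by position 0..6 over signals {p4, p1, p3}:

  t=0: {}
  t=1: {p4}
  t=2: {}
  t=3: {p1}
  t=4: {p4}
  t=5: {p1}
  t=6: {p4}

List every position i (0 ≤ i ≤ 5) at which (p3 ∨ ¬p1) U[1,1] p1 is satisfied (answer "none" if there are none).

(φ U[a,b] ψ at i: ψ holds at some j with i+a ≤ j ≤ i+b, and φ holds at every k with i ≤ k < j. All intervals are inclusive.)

Evaluate at each i in [0,5]:
  i=0: ✗ (no rhs in [1,1])
  i=1: ✗ (no rhs in [2,2])
  i=2: ✓ (rhs at j=3; lhs holds on [2,2])
  i=3: ✗ (no rhs in [4,4])
  i=4: ✓ (rhs at j=5; lhs holds on [4,4])
  i=5: ✗ (no rhs in [6,6])

2, 4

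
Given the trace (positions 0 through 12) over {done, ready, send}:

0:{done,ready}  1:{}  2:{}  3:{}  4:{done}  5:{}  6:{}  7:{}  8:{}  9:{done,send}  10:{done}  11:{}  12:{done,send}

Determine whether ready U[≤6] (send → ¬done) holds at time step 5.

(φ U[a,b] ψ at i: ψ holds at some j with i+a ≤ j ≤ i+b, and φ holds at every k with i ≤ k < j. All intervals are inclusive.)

Need some j in [5,11] with (send → ¬done), and ready at every k in [5,j-1].
  j=5: (send → ¬done) holds; no prefix to check → satisfied.

Holds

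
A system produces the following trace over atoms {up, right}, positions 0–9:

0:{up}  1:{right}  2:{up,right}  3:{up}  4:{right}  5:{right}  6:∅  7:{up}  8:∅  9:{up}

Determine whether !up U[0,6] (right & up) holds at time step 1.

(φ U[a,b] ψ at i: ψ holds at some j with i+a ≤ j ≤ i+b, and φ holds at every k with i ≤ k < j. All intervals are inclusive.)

Holds

Need some j in [1,7] with (right & up), and !up at every k in [1,j-1].
  j=1: (right & up) false.
  j=2: (right & up) holds; !up holds at every k in [1,1] → satisfied.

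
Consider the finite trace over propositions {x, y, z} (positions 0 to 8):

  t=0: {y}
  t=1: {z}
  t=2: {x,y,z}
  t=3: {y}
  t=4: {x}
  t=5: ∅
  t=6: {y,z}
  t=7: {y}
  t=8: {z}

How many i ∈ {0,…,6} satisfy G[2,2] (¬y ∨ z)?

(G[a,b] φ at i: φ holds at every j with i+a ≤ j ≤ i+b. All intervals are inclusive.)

Evaluate at each i in [0,6]:
  i=0: ✓ (all of [2,2])
  i=1: ✗ (fails at j=3)
  i=2: ✓ (all of [4,4])
  i=3: ✓ (all of [5,5])
  i=4: ✓ (all of [6,6])
  i=5: ✗ (fails at j=7)
  i=6: ✓ (all of [8,8])
Positions where it holds: {0, 2, 3, 4, 6} → 5.

5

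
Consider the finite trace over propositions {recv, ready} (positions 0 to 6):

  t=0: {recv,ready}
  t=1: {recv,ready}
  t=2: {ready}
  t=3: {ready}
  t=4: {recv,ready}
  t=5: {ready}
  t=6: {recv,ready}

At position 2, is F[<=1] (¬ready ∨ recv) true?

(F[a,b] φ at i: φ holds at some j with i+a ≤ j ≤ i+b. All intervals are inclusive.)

Does not hold

Check (¬ready ∨ recv) at each j in [2,3]:
  j=2: false
  j=3: false
No position in the window satisfies it → formula fails.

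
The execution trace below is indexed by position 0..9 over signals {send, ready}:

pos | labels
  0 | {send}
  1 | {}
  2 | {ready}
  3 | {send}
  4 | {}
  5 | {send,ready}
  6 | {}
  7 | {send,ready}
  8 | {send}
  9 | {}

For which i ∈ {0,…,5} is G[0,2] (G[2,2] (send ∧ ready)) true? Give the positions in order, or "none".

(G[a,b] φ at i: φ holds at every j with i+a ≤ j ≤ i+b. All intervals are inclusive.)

none

Evaluate at each i in [0,5]:
  i=0: ✗ (fails at j=0)
  i=1: ✗ (fails at j=1)
  i=2: ✗ (fails at j=2)
  i=3: ✗ (fails at j=4)
  i=4: ✗ (fails at j=4)
  i=5: ✗ (fails at j=6)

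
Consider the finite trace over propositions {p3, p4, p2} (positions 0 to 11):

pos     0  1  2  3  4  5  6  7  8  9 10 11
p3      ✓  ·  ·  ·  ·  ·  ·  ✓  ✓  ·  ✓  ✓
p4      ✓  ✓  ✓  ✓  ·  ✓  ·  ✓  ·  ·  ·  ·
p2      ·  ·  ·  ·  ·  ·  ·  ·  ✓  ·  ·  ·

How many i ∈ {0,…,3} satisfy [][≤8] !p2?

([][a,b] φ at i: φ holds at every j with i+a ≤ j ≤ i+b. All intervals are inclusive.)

0

Evaluate at each i in [0,3]:
  i=0: ✗ (fails at j=8)
  i=1: ✗ (fails at j=8)
  i=2: ✗ (fails at j=8)
  i=3: ✗ (fails at j=8)
Positions where it holds: {} → 0.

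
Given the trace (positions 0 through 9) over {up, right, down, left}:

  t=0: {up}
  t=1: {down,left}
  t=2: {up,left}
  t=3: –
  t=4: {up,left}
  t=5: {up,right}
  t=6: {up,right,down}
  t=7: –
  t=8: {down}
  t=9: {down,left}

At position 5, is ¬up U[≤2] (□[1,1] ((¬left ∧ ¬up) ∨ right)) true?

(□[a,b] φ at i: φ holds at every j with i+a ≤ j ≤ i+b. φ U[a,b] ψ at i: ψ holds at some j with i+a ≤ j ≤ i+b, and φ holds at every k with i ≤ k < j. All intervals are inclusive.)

Need some j in [5,7] with □[1,1] ((¬left ∧ ¬up) ∨ right), and ¬up at every k in [5,j-1].
  j=5: □[1,1] ((¬left ∧ ¬up) ∨ right) holds; no prefix to check → satisfied.

True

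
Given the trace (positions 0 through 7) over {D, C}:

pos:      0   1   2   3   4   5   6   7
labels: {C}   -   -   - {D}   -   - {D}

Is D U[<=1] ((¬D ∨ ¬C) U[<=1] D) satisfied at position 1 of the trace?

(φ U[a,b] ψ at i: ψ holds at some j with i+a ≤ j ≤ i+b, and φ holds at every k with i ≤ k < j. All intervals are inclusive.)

Need some j in [1,2] with ((¬D ∨ ¬C) U[<=1] D), and D at every k in [1,j-1].
  j=1: ((¬D ∨ ¬C) U[<=1] D) — fails.
  j=2: ((¬D ∨ ¬C) U[<=1] D) — fails.
No j in the window works → until fails.

No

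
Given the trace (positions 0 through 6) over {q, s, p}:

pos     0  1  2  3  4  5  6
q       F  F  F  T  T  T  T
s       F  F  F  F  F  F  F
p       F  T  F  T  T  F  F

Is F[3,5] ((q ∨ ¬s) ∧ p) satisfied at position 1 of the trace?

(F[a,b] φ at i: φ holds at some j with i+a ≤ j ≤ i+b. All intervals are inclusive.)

Check ((q ∨ ¬s) ∧ p) at each j in [4,6]:
  j=4: true
  j=5: false
  j=6: false
Found at j=4 → formula holds.

Yes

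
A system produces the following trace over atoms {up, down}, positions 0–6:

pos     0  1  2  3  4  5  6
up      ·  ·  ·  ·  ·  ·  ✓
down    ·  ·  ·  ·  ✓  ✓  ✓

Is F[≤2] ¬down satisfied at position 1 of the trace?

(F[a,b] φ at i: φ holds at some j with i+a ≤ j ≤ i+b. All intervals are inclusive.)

Check ¬down at each j in [1,3]:
  j=1: true
  j=2: true
  j=3: true
Found at j=1 → formula holds.

Yes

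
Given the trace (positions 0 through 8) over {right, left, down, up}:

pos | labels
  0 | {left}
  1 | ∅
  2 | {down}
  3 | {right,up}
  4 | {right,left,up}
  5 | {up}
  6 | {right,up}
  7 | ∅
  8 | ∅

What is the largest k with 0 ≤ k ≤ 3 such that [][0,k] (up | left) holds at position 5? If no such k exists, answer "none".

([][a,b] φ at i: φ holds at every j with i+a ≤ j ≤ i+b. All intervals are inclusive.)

1

(up | left) must hold from j=5 onward; find where it first fails.
  j=5: holds
  j=6: holds
  j=7: fails
Holds on [5,6], so largest k = 1.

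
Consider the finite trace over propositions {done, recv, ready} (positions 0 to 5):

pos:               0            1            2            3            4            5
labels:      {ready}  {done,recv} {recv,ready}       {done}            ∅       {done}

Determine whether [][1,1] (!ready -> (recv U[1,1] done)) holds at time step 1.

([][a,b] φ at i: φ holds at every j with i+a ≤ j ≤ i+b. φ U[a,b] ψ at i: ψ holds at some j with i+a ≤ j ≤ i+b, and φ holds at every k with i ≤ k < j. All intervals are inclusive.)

Check (!ready -> (recv U[1,1] done)) at every j in [2,2]:
  j=2: antecedent false → ✓
All positions satisfy it → formula holds.

Holds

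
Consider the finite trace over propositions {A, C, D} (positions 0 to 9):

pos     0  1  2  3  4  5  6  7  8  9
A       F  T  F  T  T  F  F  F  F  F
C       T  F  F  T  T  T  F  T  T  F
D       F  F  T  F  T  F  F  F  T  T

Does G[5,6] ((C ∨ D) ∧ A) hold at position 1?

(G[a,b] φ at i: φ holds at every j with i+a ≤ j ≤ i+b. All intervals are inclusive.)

Does not hold

Check ((C ∨ D) ∧ A) at every j in [6,7]:
  j=6: false
  j=7: false
Fails at j=6 → formula fails.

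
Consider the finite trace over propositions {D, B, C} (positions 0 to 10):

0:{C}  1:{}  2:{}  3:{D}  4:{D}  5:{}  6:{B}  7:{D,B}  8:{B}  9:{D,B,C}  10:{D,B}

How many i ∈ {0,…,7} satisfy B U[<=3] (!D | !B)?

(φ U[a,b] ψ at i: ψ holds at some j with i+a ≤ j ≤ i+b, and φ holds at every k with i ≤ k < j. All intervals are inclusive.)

Evaluate at each i in [0,7]:
  i=0: ✓ (rhs at j=0)
  i=1: ✓ (rhs at j=1)
  i=2: ✓ (rhs at j=2)
  i=3: ✓ (rhs at j=3)
  i=4: ✓ (rhs at j=4)
  i=5: ✓ (rhs at j=5)
  i=6: ✓ (rhs at j=6)
  i=7: ✓ (rhs at j=8; lhs holds on [7,7])
Positions where it holds: {0, 1, 2, 3, 4, 5, 6, 7} → 8.

8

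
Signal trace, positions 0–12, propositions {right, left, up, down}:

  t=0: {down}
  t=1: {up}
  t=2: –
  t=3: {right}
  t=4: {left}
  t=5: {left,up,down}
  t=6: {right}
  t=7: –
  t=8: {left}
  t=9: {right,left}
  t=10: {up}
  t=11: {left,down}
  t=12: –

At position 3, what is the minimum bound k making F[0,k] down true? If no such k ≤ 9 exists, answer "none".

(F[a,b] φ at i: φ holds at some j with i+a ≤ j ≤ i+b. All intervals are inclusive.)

Scan j = 3,4,… for down:
  j=3: fails
  j=4: fails
  j=5: holds
First hit at j=5, so smallest k = 5-3 = 2.

2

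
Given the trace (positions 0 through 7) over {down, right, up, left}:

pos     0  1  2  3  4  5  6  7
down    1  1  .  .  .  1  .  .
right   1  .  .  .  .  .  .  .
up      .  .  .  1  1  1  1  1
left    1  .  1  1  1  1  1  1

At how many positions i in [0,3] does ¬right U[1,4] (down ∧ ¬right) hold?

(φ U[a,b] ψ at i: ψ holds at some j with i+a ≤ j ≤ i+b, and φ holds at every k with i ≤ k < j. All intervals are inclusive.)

Evaluate at each i in [0,3]:
  i=0: ✗ (lhs fails at k=0 before rhs at j=1)
  i=1: ✓ (rhs at j=5; lhs holds on [1,4])
  i=2: ✓ (rhs at j=5; lhs holds on [2,4])
  i=3: ✓ (rhs at j=5; lhs holds on [3,4])
Positions where it holds: {1, 2, 3} → 3.

3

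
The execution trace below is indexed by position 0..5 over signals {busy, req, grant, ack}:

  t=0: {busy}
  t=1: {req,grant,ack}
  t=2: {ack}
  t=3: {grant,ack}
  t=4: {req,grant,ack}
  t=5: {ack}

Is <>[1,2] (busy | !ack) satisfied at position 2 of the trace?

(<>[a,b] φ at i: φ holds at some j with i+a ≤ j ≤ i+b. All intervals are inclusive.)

Does not hold

Check (busy | !ack) at each j in [3,4]:
  j=3: false
  j=4: false
No position in the window satisfies it → formula fails.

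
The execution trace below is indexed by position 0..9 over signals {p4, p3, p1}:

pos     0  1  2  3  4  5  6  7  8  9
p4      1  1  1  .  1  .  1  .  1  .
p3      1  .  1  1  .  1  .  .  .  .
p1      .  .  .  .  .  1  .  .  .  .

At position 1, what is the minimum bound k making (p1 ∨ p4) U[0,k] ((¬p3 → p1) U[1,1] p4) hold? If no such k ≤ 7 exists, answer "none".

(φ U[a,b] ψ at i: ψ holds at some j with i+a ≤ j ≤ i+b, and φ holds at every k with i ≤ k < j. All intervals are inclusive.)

2

Need earliest j ≥ 1 with ((¬p3 → p1) U[1,1] p4), and (p1 ∨ p4) at every k in [1,j-1].
  j=1: rhs fails.
  j=2: rhs fails.
  j=3: rhs holds; lhs holds on [1,2]. k = 2.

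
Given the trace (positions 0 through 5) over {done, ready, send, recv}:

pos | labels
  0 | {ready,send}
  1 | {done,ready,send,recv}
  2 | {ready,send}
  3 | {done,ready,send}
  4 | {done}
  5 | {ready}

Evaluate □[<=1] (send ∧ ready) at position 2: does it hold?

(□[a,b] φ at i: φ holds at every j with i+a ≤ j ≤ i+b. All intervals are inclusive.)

Check (send ∧ ready) at every j in [2,3]:
  j=2: true
  j=3: true
All positions satisfy it → formula holds.

True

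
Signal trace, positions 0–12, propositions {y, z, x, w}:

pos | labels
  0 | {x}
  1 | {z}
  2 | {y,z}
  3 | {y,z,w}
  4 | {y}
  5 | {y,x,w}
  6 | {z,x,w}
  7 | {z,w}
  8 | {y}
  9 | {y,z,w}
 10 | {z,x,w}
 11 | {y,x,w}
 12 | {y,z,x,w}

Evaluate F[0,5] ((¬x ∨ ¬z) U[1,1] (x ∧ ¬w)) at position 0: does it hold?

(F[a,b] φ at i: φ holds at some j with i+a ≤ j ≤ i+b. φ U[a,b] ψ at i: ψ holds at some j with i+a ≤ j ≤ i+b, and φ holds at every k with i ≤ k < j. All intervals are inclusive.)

False

Check ((¬x ∨ ¬z) U[1,1] (x ∧ ¬w)) at each j in [0,5]:
  j=0: fails
  j=1: fails
  j=2: fails
  j=3: fails
  j=4: fails
  j=5: fails
No position in the window satisfies it → formula fails.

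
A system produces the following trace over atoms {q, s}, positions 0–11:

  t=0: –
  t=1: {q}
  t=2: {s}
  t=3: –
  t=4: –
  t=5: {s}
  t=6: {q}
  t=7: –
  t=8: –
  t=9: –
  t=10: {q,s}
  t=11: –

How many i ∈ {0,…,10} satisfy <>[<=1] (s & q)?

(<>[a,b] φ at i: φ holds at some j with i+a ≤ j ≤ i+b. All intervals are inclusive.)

Evaluate at each i in [0,10]:
  i=0: ✗ (none in [0,1])
  i=1: ✗ (none in [1,2])
  i=2: ✗ (none in [2,3])
  i=3: ✗ (none in [3,4])
  i=4: ✗ (none in [4,5])
  i=5: ✗ (none in [5,6])
  i=6: ✗ (none in [6,7])
  i=7: ✗ (none in [7,8])
  i=8: ✗ (none in [8,9])
  i=9: ✓ (witness j=10)
  i=10: ✓ (witness j=10)
Positions where it holds: {9, 10} → 2.

2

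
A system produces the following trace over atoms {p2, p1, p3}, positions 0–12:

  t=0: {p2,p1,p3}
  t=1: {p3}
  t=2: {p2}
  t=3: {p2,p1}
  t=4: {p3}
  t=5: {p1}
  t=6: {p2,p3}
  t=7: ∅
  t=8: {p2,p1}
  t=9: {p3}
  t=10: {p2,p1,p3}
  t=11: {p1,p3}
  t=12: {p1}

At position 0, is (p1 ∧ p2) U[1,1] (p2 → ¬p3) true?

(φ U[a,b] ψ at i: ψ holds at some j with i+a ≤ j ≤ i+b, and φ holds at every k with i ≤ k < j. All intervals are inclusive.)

Need some j in [1,1] with (p2 → ¬p3), and (p1 ∧ p2) at every k in [0,j-1].
  j=1: (p2 → ¬p3) holds; (p1 ∧ p2) holds at every k in [0,0] → satisfied.

True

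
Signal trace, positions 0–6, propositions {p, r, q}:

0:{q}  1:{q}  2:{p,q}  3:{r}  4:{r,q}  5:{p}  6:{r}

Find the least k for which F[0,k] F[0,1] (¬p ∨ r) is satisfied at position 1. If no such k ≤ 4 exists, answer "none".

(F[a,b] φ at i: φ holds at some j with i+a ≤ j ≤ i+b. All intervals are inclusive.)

0

Scan j = 1,2,… for F[0,1] (¬p ∨ r):
  j=1: holds
First hit at j=1, so smallest k = 1-1 = 0.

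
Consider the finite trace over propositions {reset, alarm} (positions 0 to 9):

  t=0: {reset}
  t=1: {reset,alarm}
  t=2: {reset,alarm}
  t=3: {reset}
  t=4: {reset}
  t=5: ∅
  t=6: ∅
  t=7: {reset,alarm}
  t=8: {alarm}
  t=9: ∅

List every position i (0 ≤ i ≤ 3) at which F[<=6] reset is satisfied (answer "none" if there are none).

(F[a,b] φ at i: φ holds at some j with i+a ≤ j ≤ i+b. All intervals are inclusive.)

Evaluate at each i in [0,3]:
  i=0: ✓ (witness j=0)
  i=1: ✓ (witness j=1)
  i=2: ✓ (witness j=2)
  i=3: ✓ (witness j=3)

0, 1, 2, 3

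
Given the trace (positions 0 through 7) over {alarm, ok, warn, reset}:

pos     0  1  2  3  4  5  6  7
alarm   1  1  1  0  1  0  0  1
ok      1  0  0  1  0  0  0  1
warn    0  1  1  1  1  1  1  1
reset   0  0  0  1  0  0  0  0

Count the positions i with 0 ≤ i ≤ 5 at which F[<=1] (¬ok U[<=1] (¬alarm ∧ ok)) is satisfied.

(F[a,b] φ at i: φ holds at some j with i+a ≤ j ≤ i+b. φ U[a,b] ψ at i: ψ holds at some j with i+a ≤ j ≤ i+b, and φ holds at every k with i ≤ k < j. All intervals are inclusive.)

3

Evaluate at each i in [0,5]:
  i=0: ✗ (none in [0,1])
  i=1: ✓ (witness j=2)
  i=2: ✓ (witness j=2)
  i=3: ✓ (witness j=3)
  i=4: ✗ (none in [4,5])
  i=5: ✗ (none in [5,6])
Positions where it holds: {1, 2, 3} → 3.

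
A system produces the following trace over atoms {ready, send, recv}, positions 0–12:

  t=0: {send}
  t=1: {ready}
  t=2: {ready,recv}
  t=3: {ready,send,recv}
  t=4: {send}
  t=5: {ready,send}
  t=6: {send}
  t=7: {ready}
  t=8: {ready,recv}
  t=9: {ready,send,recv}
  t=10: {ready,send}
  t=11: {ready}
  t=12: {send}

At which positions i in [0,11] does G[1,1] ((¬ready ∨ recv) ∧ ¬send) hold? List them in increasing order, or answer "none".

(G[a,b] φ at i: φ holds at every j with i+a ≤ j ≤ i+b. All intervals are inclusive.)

1, 7

Evaluate at each i in [0,11]:
  i=0: ✗ (fails at j=1)
  i=1: ✓ (all of [2,2])
  i=2: ✗ (fails at j=3)
  i=3: ✗ (fails at j=4)
  i=4: ✗ (fails at j=5)
  i=5: ✗ (fails at j=6)
  i=6: ✗ (fails at j=7)
  i=7: ✓ (all of [8,8])
  i=8: ✗ (fails at j=9)
  i=9: ✗ (fails at j=10)
  i=10: ✗ (fails at j=11)
  i=11: ✗ (fails at j=12)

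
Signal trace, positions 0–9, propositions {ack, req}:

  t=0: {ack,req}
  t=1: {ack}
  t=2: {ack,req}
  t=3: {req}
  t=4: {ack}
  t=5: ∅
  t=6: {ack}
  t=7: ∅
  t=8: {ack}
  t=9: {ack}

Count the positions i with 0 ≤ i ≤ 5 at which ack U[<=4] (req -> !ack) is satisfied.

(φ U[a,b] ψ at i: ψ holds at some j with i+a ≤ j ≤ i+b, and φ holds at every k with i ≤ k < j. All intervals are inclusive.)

Evaluate at each i in [0,5]:
  i=0: ✓ (rhs at j=1; lhs holds on [0,0])
  i=1: ✓ (rhs at j=1)
  i=2: ✓ (rhs at j=3; lhs holds on [2,2])
  i=3: ✓ (rhs at j=3)
  i=4: ✓ (rhs at j=4)
  i=5: ✓ (rhs at j=5)
Positions where it holds: {0, 1, 2, 3, 4, 5} → 6.

6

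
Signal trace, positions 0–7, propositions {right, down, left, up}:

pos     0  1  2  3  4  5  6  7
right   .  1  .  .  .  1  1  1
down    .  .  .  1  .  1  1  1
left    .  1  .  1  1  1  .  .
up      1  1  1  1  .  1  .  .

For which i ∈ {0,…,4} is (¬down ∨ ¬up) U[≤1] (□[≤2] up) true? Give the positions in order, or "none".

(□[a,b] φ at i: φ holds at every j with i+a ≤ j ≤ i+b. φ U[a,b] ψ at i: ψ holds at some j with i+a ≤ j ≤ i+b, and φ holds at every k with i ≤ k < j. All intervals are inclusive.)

Evaluate at each i in [0,4]:
  i=0: ✓ (rhs at j=0)
  i=1: ✓ (rhs at j=1)
  i=2: ✗ (no rhs in [2,3])
  i=3: ✗ (no rhs in [3,4])
  i=4: ✗ (no rhs in [4,5])

0, 1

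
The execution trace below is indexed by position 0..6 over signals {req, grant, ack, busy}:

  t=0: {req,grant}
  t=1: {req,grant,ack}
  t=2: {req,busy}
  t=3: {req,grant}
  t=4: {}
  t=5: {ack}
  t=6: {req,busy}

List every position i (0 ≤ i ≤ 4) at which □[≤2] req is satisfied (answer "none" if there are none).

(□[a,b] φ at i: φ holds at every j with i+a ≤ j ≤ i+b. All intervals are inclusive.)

0, 1

Evaluate at each i in [0,4]:
  i=0: ✓ (all of [0,2])
  i=1: ✓ (all of [1,3])
  i=2: ✗ (fails at j=4)
  i=3: ✗ (fails at j=4)
  i=4: ✗ (fails at j=4)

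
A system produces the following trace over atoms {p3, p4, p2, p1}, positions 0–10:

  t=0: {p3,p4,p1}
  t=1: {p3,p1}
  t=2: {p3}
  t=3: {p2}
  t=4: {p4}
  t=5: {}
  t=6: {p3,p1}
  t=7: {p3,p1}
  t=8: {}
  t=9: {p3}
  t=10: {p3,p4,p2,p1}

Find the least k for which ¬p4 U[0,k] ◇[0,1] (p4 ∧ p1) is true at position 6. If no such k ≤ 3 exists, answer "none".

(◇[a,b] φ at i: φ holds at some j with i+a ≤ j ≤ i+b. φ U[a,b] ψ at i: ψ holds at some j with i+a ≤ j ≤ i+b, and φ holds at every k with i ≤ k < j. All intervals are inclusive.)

3

Need earliest j ≥ 6 with ◇[0,1] (p4 ∧ p1), and ¬p4 at every k in [6,j-1].
  j=6: rhs fails.
  j=7: rhs fails.
  j=8: rhs fails.
  j=9: rhs holds; lhs holds on [6,8]. k = 3.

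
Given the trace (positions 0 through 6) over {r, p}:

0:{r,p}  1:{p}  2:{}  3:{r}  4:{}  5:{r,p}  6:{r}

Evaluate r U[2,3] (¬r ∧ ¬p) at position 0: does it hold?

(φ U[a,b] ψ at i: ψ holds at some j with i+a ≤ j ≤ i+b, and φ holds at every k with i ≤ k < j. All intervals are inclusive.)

Need some j in [2,3] with (¬r ∧ ¬p), and r at every k in [0,j-1].
  j=2: (¬r ∧ ¬p) holds, but r fails at k=1 → not this j.
  j=3: (¬r ∧ ¬p) false.
No j in the window works → until fails.

False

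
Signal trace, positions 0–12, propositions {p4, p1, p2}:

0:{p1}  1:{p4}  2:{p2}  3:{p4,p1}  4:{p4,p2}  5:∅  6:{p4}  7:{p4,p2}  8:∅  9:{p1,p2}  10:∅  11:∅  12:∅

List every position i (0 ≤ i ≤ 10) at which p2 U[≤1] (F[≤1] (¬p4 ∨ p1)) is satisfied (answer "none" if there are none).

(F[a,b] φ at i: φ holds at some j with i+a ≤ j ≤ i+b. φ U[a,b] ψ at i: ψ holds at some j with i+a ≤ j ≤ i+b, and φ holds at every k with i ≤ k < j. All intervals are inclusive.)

0, 1, 2, 3, 4, 5, 7, 8, 9, 10

Evaluate at each i in [0,10]:
  i=0: ✓ (rhs at j=0)
  i=1: ✓ (rhs at j=1)
  i=2: ✓ (rhs at j=2)
  i=3: ✓ (rhs at j=3)
  i=4: ✓ (rhs at j=4)
  i=5: ✓ (rhs at j=5)
  i=6: ✗ (lhs fails at k=6 before rhs at j=7)
  i=7: ✓ (rhs at j=7)
  i=8: ✓ (rhs at j=8)
  i=9: ✓ (rhs at j=9)
  i=10: ✓ (rhs at j=10)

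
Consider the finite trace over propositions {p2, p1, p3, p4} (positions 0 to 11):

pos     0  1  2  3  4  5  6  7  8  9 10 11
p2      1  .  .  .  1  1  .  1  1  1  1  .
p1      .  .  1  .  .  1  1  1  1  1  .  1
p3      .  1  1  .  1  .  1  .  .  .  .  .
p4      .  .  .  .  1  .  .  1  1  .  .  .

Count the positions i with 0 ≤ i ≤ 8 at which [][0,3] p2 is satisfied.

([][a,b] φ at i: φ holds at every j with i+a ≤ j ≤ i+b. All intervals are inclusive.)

1

Evaluate at each i in [0,8]:
  i=0: ✗ (fails at j=1)
  i=1: ✗ (fails at j=1)
  i=2: ✗ (fails at j=2)
  i=3: ✗ (fails at j=3)
  i=4: ✗ (fails at j=6)
  i=5: ✗ (fails at j=6)
  i=6: ✗ (fails at j=6)
  i=7: ✓ (all of [7,10])
  i=8: ✗ (fails at j=11)
Positions where it holds: {7} → 1.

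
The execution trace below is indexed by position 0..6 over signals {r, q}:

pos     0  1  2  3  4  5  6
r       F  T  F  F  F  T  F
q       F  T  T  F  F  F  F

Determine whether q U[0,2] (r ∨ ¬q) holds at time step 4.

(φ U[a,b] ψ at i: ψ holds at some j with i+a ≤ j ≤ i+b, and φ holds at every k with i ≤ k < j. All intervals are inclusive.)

Need some j in [4,6] with (r ∨ ¬q), and q at every k in [4,j-1].
  j=4: (r ∨ ¬q) holds; no prefix to check → satisfied.

True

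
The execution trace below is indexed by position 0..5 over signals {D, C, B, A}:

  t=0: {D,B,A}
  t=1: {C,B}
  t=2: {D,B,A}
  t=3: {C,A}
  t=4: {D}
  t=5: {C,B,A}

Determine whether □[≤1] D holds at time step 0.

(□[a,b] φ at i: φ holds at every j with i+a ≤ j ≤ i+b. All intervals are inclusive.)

Does not hold

Check D at every j in [0,1]:
  j=0: true
  j=1: false
Fails at j=1 → formula fails.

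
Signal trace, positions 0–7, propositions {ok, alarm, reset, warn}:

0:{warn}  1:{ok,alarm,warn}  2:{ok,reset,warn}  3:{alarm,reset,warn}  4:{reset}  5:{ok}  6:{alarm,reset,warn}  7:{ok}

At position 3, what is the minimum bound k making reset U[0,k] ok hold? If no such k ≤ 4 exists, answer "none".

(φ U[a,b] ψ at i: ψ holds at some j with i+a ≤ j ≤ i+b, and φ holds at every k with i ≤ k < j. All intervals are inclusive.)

2

Need earliest j ≥ 3 with ok, and reset at every k in [3,j-1].
  j=3: rhs fails.
  j=4: rhs fails.
  j=5: rhs holds; lhs holds on [3,4]. k = 2.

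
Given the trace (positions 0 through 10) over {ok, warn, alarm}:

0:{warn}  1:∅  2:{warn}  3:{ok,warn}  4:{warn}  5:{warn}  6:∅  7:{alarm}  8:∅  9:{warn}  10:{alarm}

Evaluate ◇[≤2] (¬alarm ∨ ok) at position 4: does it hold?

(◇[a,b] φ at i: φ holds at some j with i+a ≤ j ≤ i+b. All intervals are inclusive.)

Check (¬alarm ∨ ok) at each j in [4,6]:
  j=4: true
  j=5: true
  j=6: true
Found at j=4 → formula holds.

True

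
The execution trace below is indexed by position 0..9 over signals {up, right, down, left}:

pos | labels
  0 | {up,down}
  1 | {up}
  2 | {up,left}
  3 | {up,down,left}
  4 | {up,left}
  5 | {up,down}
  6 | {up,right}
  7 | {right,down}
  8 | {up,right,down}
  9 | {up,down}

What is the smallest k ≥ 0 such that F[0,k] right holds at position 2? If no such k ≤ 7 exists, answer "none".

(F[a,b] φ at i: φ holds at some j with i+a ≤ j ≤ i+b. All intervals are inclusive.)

4

Scan j = 2,3,… for right:
  j=2: fails
  j=3: fails
  j=4: fails
  j=5: fails
  j=6: holds
First hit at j=6, so smallest k = 6-2 = 4.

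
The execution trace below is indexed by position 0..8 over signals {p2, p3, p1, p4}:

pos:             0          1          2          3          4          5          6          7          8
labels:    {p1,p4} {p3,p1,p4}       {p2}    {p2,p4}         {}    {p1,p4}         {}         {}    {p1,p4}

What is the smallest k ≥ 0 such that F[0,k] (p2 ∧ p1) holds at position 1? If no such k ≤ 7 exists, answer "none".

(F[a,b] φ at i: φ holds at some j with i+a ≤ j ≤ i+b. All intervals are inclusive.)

none

Scan j = 1,2,… for (p2 ∧ p1):
  j=1: fails
  j=2: fails
  j=3: fails
  j=4: fails
  j=5: fails
  j=6: fails
  j=7: fails
  j=8: fails
No j in [1,8] satisfies it → none.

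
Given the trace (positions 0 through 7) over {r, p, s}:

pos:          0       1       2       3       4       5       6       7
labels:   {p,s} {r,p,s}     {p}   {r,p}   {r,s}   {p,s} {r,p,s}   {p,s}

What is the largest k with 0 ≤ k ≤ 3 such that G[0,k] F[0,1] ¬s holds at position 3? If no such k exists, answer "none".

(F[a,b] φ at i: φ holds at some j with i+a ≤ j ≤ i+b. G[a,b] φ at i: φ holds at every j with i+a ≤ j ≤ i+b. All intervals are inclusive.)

0

F[0,1] ¬s must hold from j=3 onward; find where it first fails.
  j=3: holds
  j=4: fails
Holds on [3,3], so largest k = 0.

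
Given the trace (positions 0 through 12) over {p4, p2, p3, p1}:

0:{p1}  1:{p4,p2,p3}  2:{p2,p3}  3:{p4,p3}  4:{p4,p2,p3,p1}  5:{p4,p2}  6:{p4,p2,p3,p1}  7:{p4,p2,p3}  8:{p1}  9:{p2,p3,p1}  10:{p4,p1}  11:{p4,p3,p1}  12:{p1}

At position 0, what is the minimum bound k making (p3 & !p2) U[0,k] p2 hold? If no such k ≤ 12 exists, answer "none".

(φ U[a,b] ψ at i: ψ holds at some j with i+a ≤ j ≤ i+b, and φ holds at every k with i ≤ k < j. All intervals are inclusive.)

Need earliest j ≥ 0 with p2, and (p3 & !p2) at every k in [0,j-1].
  j=0: rhs fails.
  j=1: rhs holds but lhs fails at k=0.
  j=2: rhs holds but lhs fails at k=0.
  j=3: rhs fails.
  j=4: rhs holds but lhs fails at k=0.
  j=5: rhs holds but lhs fails at k=0.
  j=6: rhs holds but lhs fails at k=0.
  j=7: rhs holds but lhs fails at k=0.
  j=8: rhs fails.
  j=9: rhs holds but lhs fails at k=0.
  j=10: rhs fails.
  j=11: rhs fails.
  j=12: rhs fails.
No witness within the range → none.

none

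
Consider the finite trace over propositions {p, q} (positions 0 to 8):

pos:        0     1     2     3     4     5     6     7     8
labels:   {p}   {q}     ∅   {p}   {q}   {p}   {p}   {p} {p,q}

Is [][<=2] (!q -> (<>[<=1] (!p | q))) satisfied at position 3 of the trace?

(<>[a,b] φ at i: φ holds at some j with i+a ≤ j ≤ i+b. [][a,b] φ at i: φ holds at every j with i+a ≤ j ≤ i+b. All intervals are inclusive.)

No

Check (!q -> (<>[<=1] (!p | q))) at every j in [3,5]:
  j=3: antecedent true; consequent holds (witness at 4) → ✓
  j=4: antecedent false → ✓
  j=5: antecedent true; consequent fails (none in [5,6]) → ✗
Fails at j=5 → formula fails.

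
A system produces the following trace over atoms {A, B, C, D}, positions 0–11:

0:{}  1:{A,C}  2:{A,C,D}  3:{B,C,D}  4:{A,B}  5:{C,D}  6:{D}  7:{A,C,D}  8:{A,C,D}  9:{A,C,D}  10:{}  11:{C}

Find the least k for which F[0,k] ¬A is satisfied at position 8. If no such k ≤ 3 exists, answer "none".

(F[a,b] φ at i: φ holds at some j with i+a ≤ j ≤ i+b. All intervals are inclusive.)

2

Scan j = 8,9,… for ¬A:
  j=8: fails
  j=9: fails
  j=10: holds
First hit at j=10, so smallest k = 10-8 = 2.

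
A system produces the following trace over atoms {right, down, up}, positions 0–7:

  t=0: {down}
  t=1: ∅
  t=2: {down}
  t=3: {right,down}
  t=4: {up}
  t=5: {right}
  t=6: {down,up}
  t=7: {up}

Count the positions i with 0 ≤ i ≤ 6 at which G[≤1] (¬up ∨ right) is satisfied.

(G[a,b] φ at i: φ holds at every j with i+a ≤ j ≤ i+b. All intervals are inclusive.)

Evaluate at each i in [0,6]:
  i=0: ✓ (all of [0,1])
  i=1: ✓ (all of [1,2])
  i=2: ✓ (all of [2,3])
  i=3: ✗ (fails at j=4)
  i=4: ✗ (fails at j=4)
  i=5: ✗ (fails at j=6)
  i=6: ✗ (fails at j=6)
Positions where it holds: {0, 1, 2} → 3.

3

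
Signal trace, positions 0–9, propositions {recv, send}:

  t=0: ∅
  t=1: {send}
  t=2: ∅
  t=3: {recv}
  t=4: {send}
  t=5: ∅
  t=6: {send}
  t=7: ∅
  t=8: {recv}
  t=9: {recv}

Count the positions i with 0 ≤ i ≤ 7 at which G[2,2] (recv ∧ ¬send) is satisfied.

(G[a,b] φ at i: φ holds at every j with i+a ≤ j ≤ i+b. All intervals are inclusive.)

3

Evaluate at each i in [0,7]:
  i=0: ✗ (fails at j=2)
  i=1: ✓ (all of [3,3])
  i=2: ✗ (fails at j=4)
  i=3: ✗ (fails at j=5)
  i=4: ✗ (fails at j=6)
  i=5: ✗ (fails at j=7)
  i=6: ✓ (all of [8,8])
  i=7: ✓ (all of [9,9])
Positions where it holds: {1, 6, 7} → 3.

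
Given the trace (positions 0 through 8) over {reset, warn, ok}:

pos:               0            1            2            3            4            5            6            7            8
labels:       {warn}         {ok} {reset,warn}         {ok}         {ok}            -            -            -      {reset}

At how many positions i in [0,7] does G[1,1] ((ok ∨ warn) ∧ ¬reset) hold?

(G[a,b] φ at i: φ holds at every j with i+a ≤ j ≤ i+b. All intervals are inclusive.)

Evaluate at each i in [0,7]:
  i=0: ✓ (all of [1,1])
  i=1: ✗ (fails at j=2)
  i=2: ✓ (all of [3,3])
  i=3: ✓ (all of [4,4])
  i=4: ✗ (fails at j=5)
  i=5: ✗ (fails at j=6)
  i=6: ✗ (fails at j=7)
  i=7: ✗ (fails at j=8)
Positions where it holds: {0, 2, 3} → 3.

3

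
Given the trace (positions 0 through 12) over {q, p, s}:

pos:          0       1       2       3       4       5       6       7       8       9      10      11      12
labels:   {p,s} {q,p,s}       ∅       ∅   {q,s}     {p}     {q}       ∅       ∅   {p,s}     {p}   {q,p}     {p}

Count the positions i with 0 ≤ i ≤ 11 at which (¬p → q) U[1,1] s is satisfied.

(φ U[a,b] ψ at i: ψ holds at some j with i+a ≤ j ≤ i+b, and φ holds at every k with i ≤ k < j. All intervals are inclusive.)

1

Evaluate at each i in [0,11]:
  i=0: ✓ (rhs at j=1; lhs holds on [0,0])
  i=1: ✗ (no rhs in [2,2])
  i=2: ✗ (no rhs in [3,3])
  i=3: ✗ (lhs fails at k=3 before rhs at j=4)
  i=4: ✗ (no rhs in [5,5])
  i=5: ✗ (no rhs in [6,6])
  i=6: ✗ (no rhs in [7,7])
  i=7: ✗ (no rhs in [8,8])
  i=8: ✗ (lhs fails at k=8 before rhs at j=9)
  i=9: ✗ (no rhs in [10,10])
  i=10: ✗ (no rhs in [11,11])
  i=11: ✗ (no rhs in [12,12])
Positions where it holds: {0} → 1.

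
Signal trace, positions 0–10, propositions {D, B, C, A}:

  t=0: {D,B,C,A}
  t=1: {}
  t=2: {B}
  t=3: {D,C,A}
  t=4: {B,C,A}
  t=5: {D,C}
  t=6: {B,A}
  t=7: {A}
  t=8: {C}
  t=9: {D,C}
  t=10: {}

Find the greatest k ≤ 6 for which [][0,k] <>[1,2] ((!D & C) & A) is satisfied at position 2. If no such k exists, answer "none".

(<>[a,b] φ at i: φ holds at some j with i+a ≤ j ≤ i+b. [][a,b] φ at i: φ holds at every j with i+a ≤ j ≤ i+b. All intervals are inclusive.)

<>[1,2] ((!D & C) & A) must hold from j=2 onward; find where it first fails.
  j=2: holds
  j=3: holds
  j=4: fails
Holds on [2,3], so largest k = 1.

1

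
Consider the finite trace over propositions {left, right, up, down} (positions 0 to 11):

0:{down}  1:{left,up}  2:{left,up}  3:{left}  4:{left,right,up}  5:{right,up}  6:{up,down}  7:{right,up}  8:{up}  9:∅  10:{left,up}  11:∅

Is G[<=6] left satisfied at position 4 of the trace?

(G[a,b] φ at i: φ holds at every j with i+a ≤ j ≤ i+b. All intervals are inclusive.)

False

Check left at every j in [4,10]:
  j=4: true
  j=5: false
  j=6: false
  j=7: false
  j=8: false
  j=9: false
  j=10: true
Fails at j=5 → formula fails.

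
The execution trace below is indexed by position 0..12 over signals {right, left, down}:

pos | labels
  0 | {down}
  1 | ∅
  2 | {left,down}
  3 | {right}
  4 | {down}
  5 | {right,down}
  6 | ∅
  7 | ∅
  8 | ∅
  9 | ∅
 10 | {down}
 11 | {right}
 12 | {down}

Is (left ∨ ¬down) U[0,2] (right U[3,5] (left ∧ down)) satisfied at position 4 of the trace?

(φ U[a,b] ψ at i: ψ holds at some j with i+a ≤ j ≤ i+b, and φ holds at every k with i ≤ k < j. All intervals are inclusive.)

No

Need some j in [4,6] with (right U[3,5] (left ∧ down)), and (left ∨ ¬down) at every k in [4,j-1].
  j=4: (right U[3,5] (left ∧ down)) — fails.
  j=5: (right U[3,5] (left ∧ down)) — fails.
  j=6: (right U[3,5] (left ∧ down)) — fails.
No j in the window works → until fails.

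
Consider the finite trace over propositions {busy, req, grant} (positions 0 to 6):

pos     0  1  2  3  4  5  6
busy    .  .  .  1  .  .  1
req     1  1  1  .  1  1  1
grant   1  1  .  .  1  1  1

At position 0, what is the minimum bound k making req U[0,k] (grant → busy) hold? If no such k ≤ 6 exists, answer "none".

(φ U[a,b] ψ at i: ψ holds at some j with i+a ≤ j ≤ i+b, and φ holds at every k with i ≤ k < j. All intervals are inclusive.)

2

Need earliest j ≥ 0 with (grant → busy), and req at every k in [0,j-1].
  j=0: rhs fails.
  j=1: rhs fails.
  j=2: rhs holds; lhs holds on [0,1]. k = 2.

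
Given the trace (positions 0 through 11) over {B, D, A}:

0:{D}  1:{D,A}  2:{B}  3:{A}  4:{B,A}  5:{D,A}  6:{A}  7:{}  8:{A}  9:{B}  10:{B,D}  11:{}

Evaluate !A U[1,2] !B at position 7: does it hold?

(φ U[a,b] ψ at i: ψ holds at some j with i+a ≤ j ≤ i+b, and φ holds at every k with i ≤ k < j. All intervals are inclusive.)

Holds

Need some j in [8,9] with !B, and !A at every k in [7,j-1].
  j=8: !B holds; !A holds at every k in [7,7] → satisfied.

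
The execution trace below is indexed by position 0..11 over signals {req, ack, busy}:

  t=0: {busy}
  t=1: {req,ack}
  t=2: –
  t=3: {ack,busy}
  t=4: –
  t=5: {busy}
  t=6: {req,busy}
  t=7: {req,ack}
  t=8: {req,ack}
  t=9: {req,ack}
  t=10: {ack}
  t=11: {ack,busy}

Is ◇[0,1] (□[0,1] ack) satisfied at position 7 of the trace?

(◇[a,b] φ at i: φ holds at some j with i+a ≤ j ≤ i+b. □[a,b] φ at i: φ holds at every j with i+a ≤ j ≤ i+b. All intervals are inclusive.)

Holds

Check □[0,1] ack at each j in [7,8]:
  j=7: holds on [7,8]
  j=8: holds on [8,9]
Found at j=7 → formula holds.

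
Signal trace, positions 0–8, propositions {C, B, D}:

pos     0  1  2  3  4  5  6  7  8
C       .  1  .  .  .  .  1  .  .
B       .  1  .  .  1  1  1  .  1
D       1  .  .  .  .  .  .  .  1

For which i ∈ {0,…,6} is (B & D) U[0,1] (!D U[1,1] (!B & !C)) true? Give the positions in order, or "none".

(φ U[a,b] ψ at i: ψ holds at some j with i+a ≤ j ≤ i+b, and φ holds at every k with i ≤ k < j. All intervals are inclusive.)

Evaluate at each i in [0,6]:
  i=0: ✗ (lhs fails at k=0 before rhs at j=1)
  i=1: ✓ (rhs at j=1)
  i=2: ✓ (rhs at j=2)
  i=3: ✗ (no rhs in [3,4])
  i=4: ✗ (no rhs in [4,5])
  i=5: ✗ (lhs fails at k=5 before rhs at j=6)
  i=6: ✓ (rhs at j=6)

1, 2, 6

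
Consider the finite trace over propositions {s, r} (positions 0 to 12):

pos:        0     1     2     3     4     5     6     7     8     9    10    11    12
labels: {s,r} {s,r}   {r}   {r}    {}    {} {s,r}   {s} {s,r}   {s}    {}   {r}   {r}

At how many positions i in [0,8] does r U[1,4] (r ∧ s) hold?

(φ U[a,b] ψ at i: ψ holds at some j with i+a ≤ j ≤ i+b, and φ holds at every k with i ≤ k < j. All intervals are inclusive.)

1

Evaluate at each i in [0,8]:
  i=0: ✓ (rhs at j=1; lhs holds on [0,0])
  i=1: ✗ (no rhs in [2,5])
  i=2: ✗ (lhs fails at k=4 before rhs at j=6)
  i=3: ✗ (lhs fails at k=4 before rhs at j=6)
  i=4: ✗ (lhs fails at k=4 before rhs at j=6)
  i=5: ✗ (lhs fails at k=5 before rhs at j=6)
  i=6: ✗ (lhs fails at k=7 before rhs at j=8)
  i=7: ✗ (lhs fails at k=7 before rhs at j=8)
  i=8: ✗ (no rhs in [9,12])
Positions where it holds: {0} → 1.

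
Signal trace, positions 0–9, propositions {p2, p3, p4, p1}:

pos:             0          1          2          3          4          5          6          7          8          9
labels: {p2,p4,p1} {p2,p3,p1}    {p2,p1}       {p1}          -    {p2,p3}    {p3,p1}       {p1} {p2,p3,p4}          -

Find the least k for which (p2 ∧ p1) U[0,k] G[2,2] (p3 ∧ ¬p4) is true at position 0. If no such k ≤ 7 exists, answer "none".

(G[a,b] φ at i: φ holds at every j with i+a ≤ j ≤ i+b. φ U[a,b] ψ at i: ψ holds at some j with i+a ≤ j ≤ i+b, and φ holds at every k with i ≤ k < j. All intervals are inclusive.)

Need earliest j ≥ 0 with G[2,2] (p3 ∧ ¬p4), and (p2 ∧ p1) at every k in [0,j-1].
  j=0: rhs fails.
  j=1: rhs fails.
  j=2: rhs fails.
  j=3: rhs holds; lhs holds on [0,2]. k = 3.

3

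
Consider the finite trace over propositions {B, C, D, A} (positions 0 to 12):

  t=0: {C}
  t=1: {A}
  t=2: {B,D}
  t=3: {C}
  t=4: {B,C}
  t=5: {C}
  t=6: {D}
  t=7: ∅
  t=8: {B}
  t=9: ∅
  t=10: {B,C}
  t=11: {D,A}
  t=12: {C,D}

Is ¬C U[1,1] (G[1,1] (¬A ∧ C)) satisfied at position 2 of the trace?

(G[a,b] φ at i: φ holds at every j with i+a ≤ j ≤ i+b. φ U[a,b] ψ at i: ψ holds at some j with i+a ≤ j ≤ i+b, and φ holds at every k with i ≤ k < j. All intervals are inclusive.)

Need some j in [3,3] with G[1,1] (¬A ∧ C), and ¬C at every k in [2,j-1].
  j=3: G[1,1] (¬A ∧ C) holds; ¬C holds at every k in [2,2] → satisfied.

True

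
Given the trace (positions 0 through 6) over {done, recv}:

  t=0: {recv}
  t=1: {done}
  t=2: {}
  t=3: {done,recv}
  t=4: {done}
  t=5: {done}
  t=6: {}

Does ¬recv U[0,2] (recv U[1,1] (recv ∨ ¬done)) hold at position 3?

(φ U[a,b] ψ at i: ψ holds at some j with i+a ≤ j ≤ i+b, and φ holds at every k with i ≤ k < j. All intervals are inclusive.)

Does not hold

Need some j in [3,5] with (recv U[1,1] (recv ∨ ¬done)), and ¬recv at every k in [3,j-1].
  j=3: (recv U[1,1] (recv ∨ ¬done)) — fails.
  j=4: (recv U[1,1] (recv ∨ ¬done)) — fails.
  j=5: (recv U[1,1] (recv ∨ ¬done)) — fails.
No j in the window works → until fails.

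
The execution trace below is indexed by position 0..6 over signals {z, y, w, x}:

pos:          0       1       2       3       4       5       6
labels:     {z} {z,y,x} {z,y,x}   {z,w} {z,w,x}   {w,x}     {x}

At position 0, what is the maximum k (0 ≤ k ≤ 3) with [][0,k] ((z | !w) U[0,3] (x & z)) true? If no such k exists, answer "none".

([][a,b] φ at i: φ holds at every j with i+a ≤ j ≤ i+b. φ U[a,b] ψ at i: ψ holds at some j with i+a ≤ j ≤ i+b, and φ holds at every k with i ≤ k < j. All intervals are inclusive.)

3

((z | !w) U[0,3] (x & z)) must hold from j=0 onward; find where it first fails.
  j=0: holds
  j=1: holds
  j=2: holds
  j=3: holds
Holds through j=3; largest k = 3.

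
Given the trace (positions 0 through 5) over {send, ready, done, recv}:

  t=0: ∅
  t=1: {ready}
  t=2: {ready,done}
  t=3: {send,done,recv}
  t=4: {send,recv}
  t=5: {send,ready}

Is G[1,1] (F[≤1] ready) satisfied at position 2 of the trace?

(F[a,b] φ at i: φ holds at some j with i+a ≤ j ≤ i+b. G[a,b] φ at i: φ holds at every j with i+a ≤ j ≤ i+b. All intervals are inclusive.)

Does not hold

Check F[≤1] ready at every j in [3,3]:
  j=3: fails (none in [3,4])
Fails at j=3 → formula fails.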